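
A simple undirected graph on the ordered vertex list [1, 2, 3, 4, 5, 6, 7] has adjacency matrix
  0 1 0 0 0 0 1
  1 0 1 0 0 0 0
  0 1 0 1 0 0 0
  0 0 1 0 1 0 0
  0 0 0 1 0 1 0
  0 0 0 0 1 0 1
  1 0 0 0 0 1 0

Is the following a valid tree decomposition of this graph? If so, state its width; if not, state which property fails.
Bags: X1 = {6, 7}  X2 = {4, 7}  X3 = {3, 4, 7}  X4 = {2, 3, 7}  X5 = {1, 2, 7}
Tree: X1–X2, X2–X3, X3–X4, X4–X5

No — vertex 5 appears in no bag.

A tree decomposition must satisfy three properties: every vertex lies in some bag; for every edge, both endpoints lie together in some bag; and for every vertex, the bags containing it form a connected subtree. Here vertex 5 appears in no bag, so the decomposition is invalid.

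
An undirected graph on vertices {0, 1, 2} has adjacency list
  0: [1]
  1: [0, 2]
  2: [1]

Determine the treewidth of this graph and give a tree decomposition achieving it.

Treewidth 1.
One such decomposition:
Bags: B1 = {1, 2}  B2 = {0, 1}
Tree: B1–B2

Every bag has size at most 2, so the width is 2 − 1 = 1 and tw(G) ≤ 1. G has an edge, so its treewidth is at least 1. The upper and lower bounds meet at 1, so that is the treewidth.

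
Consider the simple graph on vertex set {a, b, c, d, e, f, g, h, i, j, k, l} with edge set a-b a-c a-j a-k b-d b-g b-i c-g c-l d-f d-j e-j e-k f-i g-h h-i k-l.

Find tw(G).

3

A width-3 tree decomposition is:
Bags: B1 = {e, j, k, l}  B2 = {a, j, k, l}  B3 = {a, c, j, l}  B4 = {a, c, d, j}  B5 = {a, b, c, d}  B6 = {b, c, d, g}  B7 = {b, d, f, g}  B8 = {b, f, g, i}  B9 = {f, g, h, i}
Tree: B1–B2, B2–B3, B3–B4, B4–B5, B5–B6, B6–B7, B7–B8, B8–B9
Every bag has size at most 4, so the width is 4 − 1 = 3 and tw(G) ≤ 3. For the lower bound: the 4 vertex sets {e,k,l}, {j}, {a}, {b,c,d,g} are disjoint, each induces a connected subgraph, and every pair is joined by at least one edge of G. Contracting each set to a single vertex therefore yields K_{4} as a minor, and since treewidth is minor-monotone, tw(G) ≥ tw(K_{4}) = 3. Hence tw(G) = 3 exactly.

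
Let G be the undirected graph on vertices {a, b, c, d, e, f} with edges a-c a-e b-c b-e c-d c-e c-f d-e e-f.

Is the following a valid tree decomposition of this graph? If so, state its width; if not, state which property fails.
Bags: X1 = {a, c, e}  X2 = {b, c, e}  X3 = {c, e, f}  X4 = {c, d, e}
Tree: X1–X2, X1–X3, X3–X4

Yes; width 2.

Checking the three conditions: (i) the bags cover all of {a, b, c, d, e, f}; (ii) for each edge, some bag contains both endpoints; (iii) the bags containing any fixed vertex form a subtree. All hold, so the decomposition is valid with width 3 − 1 = 2.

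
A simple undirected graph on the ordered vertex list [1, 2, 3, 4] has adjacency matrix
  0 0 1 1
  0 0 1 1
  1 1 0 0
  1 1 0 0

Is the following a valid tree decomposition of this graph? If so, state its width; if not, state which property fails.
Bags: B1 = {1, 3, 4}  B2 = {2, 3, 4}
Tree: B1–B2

Checking the three conditions: (i) the bags cover all of {1, 2, 3, 4}; (ii) for each edge, some bag contains both endpoints; (iii) the bags containing any fixed vertex form a subtree. All hold, so the decomposition is valid with width 3 − 1 = 2.

Yes; width 2.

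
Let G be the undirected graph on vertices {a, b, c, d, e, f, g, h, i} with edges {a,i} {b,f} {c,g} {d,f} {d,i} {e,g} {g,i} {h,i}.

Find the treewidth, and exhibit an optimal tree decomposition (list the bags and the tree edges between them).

Every bag has size at most 2, so the width is 2 − 1 = 1 and tw(G) ≤ 1. G has an edge, so its treewidth is at least 1. Therefore the treewidth is 1.

Treewidth 1.
One optimal decomposition is:
Bags: B1 = {h, i}  B2 = {d, i}  B3 = {d, f}  B4 = {g, i}  B5 = {e, g}  B6 = {c, g}  B7 = {a, i}  B8 = {b, f}
Tree: B1–B2, B2–B3, B2–B4, B4–B5, B5–B6, B2–B7, B3–B8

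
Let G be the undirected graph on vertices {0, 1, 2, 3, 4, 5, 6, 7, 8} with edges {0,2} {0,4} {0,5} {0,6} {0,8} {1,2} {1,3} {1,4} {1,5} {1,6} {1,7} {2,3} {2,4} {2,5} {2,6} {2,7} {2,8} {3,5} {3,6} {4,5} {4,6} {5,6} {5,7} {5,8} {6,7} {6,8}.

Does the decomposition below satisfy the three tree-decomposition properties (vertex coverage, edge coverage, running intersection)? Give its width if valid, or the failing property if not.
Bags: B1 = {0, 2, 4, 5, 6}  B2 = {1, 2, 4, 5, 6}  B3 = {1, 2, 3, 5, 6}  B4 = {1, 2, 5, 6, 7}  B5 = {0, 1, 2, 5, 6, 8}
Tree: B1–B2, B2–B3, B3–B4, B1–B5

A tree decomposition must satisfy three properties: every vertex lies in some bag; for every edge, both endpoints lie together in some bag; and for every vertex, the bags containing it form a connected subtree. Here bags containing vertex 1 are not connected in the tree, so the decomposition is invalid.

No — bags containing vertex 1 are not connected in the tree.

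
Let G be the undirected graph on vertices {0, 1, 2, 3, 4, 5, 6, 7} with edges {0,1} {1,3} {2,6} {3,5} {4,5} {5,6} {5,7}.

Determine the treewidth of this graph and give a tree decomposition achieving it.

Every bag has size at most 2, so the width is 2 − 1 = 1 and tw(G) ≤ 1. Since G has at least one edge (e.g. 4–5), it is not an edgeless graph, so tw(G) ≥ 1. Combining the bounds, tw(G) = 1.

Treewidth 1.
One optimal decomposition is:
Bags: B1 = {4, 5}  B2 = {5, 6}  B3 = {2, 6}  B4 = {3, 5}  B5 = {1, 3}  B6 = {0, 1}  B7 = {5, 7}
Tree: B1–B2, B2–B3, B2–B4, B4–B5, B5–B6, B4–B7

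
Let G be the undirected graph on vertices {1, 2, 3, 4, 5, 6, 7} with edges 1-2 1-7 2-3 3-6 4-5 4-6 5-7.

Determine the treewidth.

2

A width-2 tree decomposition is:
Bags: B1 = {4, 5, 6}  B2 = {3, 5, 6}  B3 = {2, 3, 5}  B4 = {1, 2, 5}  B5 = {1, 5, 7}
Tree: B1–B2, B2–B3, B3–B4, B4–B5
Each bag holds 3 vertices, so the decomposition has width 2, which upper-bounds the treewidth. For the lower bound, G contains the cycle 5–4–6–3–2–1–7–5, so G is not a forest; only forests have treewidth ≤ 1, hence tw(G) ≥ 2. The upper and lower bounds meet at 2, so that is the treewidth.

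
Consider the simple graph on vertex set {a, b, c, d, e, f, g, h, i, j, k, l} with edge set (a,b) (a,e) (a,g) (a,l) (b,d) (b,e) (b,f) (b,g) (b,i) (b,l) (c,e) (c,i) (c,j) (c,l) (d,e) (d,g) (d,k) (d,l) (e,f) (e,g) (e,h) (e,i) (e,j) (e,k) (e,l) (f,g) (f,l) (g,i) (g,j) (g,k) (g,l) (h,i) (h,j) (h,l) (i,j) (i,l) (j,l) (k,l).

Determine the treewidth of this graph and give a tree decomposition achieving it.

The largest bag has 5 vertices, giving width 4; this decomposition certifies tw(G) ≤ 4. For the lower bound, the 5 vertices {e, g, i, j, l} are pairwise adjacent, and any tree decomposition puts a clique entirely inside one bag — forcing width ≥ 4. Combining the bounds, tw(G) = 4.

Treewidth 4.
One such decomposition:
Bags: B1 = {a, b, e, g, l}  B2 = {b, e, g, i, l}  B3 = {b, d, e, g, l}  B4 = {e, g, i, j, l}  B5 = {c, e, i, j, l}  B6 = {b, e, f, g, l}  B7 = {e, h, i, j, l}  B8 = {d, e, g, k, l}
Tree: B1–B2, B2–B3, B2–B4, B4–B5, B3–B6, B5–B7, B3–B8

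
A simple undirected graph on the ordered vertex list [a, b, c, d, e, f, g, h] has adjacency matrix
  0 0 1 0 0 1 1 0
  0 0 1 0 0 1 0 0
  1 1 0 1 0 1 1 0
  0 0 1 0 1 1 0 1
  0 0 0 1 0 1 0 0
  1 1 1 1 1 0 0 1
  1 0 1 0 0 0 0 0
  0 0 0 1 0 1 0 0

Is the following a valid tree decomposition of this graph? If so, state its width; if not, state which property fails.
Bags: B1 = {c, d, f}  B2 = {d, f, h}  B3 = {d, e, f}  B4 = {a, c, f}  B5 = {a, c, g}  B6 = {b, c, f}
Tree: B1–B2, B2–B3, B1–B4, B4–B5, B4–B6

Yes; width 2.

Every vertex of G appears in some bag (union = {a, b, c, d, e, f, g, h}); every edge is covered by a bag; and for each vertex v the set of bags containing v is connected in the bag tree. The decomposition is therefore valid. The largest bag has 3 vertices, so the width is 2.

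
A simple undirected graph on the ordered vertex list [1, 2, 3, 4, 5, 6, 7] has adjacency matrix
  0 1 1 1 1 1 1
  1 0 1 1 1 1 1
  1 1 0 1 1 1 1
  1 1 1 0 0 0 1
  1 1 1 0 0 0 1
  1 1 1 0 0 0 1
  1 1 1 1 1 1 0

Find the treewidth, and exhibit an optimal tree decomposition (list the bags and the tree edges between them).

Treewidth 4.
One optimal decomposition is:
Bags: B1 = {1, 2, 3, 4, 7}  B2 = {1, 2, 3, 6, 7}  B3 = {1, 2, 3, 5, 7}
Tree: B1–B2, B2–B3

Every bag has size at most 5, so the width is 5 − 1 = 4 and tw(G) ≤ 4. Conversely, {1, 2, 3, 4, 7} is a clique of size 5, and the vertices of any clique must share a bag in every tree decomposition; so some bag has ≥ 5 vertices and tw(G) ≥ 4. The upper and lower bounds meet at 4, so that is the treewidth.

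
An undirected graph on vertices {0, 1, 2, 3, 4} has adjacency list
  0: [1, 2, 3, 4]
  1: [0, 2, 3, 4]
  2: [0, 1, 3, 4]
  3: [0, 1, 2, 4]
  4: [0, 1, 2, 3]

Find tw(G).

A width-4 tree decomposition is:
Bags: B1 = {0, 1, 2, 3, 4}
Tree: (single bag)
A single bag containing all 5 vertices is trivially a valid decomposition of width 4. For the lower bound, the 5 vertices {0, 1, 2, 3, 4} are pairwise adjacent, and any tree decomposition puts a clique entirely inside one bag — forcing width ≥ 4. Hence tw(G) = 4 exactly.

4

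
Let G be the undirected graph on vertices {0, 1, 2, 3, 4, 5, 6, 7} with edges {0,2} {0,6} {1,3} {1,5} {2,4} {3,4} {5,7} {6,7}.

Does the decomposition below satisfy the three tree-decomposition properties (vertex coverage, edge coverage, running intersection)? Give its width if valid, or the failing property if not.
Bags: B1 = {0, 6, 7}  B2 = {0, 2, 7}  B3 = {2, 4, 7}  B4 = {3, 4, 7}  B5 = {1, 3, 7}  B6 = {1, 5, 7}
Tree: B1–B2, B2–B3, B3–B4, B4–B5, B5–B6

Every vertex of G appears in some bag (union = {0, 1, 2, 3, 4, 5, 6, 7}); every edge is covered by a bag; and for each vertex v the set of bags containing v is connected in the bag tree. The decomposition is therefore valid. The largest bag has 3 vertices, so the width is 2.

Yes; width 2.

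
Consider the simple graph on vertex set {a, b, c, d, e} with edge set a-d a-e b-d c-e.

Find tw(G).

1

A width-1 tree decomposition is:
Bags: B1 = {c, e}  B2 = {a, e}  B3 = {a, d}  B4 = {b, d}
Tree: B1–B2, B2–B3, B3–B4
The largest bag has 2 vertices, giving width 1; this decomposition certifies tw(G) ≤ 1. Since G has at least one edge (e.g. c–e), it is not an edgeless graph, so tw(G) ≥ 1. Therefore the treewidth is 1.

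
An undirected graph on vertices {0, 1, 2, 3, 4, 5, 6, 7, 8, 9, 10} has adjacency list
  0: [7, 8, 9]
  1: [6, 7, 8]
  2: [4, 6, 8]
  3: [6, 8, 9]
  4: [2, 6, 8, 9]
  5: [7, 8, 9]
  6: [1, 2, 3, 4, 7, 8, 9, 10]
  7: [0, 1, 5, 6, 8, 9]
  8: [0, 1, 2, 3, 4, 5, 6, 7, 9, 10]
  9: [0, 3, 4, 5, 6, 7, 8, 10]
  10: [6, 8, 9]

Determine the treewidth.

3

A width-3 tree decomposition is:
Bags: B1 = {6, 7, 8, 9}  B2 = {4, 6, 8, 9}  B3 = {0, 7, 8, 9}  B4 = {2, 4, 6, 8}  B5 = {6, 8, 9, 10}  B6 = {1, 6, 7, 8}  B7 = {3, 6, 8, 9}  B8 = {5, 7, 8, 9}
Tree: B1–B2, B1–B3, B2–B4, B2–B5, B1–B6, B2–B7, B1–B8
Each bag holds 4 vertices, so the decomposition has width 3, which upper-bounds the treewidth. For the lower bound, the 4 vertices {0, 7, 8, 9} are pairwise adjacent, and any tree decomposition puts a clique entirely inside one bag — forcing width ≥ 3. Combining the bounds, tw(G) = 3.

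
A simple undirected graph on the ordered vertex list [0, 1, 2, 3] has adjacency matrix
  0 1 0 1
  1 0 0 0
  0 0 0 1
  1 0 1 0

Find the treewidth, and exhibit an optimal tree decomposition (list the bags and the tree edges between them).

Treewidth 1.
Bags: B1 = {0, 1}  B2 = {0, 3}  B3 = {2, 3}
Tree: B1–B2, B2–B3

Each bag holds 2 vertices, so the decomposition has width 1, which upper-bounds the treewidth. Any graph with an edge has treewidth ≥ 1, and G has the edge 1–0. Combining the bounds, tw(G) = 1.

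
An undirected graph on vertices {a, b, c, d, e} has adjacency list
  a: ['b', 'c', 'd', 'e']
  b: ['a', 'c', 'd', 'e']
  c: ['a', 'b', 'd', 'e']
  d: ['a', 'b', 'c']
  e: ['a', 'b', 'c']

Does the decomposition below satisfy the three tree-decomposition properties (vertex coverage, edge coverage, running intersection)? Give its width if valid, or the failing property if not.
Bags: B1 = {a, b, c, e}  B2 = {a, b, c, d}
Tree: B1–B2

Yes; width 3.

Vertex coverage: the bags together contain {a, b, c, d, e}, the full vertex set. Edge coverage: each edge of G has both endpoints in at least one bag. Running intersection: for every vertex, the bags containing it form a connected subtree. All three properties hold, so this is a valid tree decomposition of width max|bag| − 1 = 3, and hence tw(G) ≤ 3.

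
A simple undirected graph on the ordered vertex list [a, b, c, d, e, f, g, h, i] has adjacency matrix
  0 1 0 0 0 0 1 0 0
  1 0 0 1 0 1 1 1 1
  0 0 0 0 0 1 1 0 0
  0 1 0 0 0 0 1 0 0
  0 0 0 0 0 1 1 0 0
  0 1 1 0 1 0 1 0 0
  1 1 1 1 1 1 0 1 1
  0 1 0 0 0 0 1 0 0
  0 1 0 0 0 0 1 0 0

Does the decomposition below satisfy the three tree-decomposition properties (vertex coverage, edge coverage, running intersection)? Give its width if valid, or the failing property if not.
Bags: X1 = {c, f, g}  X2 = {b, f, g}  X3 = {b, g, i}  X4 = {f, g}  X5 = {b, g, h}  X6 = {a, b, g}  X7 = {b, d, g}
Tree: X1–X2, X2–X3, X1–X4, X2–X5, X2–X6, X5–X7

No — vertex e appears in no bag.

A tree decomposition must satisfy three properties: every vertex lies in some bag; for every edge, both endpoints lie together in some bag; and for every vertex, the bags containing it form a connected subtree. Here vertex e appears in no bag, so the decomposition is invalid.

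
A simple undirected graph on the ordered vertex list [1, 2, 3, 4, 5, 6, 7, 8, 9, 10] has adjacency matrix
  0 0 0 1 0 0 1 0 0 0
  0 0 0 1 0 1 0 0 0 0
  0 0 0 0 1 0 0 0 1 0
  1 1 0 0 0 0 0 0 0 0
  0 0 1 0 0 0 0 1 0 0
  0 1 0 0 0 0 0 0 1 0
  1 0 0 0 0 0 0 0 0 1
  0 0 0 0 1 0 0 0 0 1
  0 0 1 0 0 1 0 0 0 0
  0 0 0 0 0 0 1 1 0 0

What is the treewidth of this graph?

2

A width-2 tree decomposition is:
Bags: B1 = {7, 8, 10}  B2 = {5, 7, 8}  B3 = {3, 5, 7}  B4 = {3, 7, 9}  B5 = {6, 7, 9}  B6 = {2, 6, 7}  B7 = {2, 4, 7}  B8 = {1, 4, 7}
Tree: B1–B2, B2–B3, B3–B4, B4–B5, B5–B6, B6–B7, B7–B8
Each bag holds 3 vertices, so the decomposition has width 2, which upper-bounds the treewidth. Since 7–10–8–5–3–9–6–2–4–1–7 is a cycle in G, G is not acyclic. Forests are exactly the graphs of treewidth ≤ 1, so tw(G) ≥ 2. The upper and lower bounds meet at 2, so that is the treewidth.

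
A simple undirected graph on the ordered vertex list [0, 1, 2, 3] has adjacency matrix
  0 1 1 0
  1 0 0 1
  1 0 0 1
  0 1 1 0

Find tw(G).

2

A width-2 tree decomposition is:
Bags: B1 = {1, 2, 3}  B2 = {0, 1, 2}
Tree: B1–B2
Every bag has size at most 3, so the width is 3 − 1 = 2 and tw(G) ≤ 2. Since 1–3–2–0–1 is a cycle in G, G is not acyclic. Forests are exactly the graphs of treewidth ≤ 1, so tw(G) ≥ 2. Hence tw(G) = 2 exactly.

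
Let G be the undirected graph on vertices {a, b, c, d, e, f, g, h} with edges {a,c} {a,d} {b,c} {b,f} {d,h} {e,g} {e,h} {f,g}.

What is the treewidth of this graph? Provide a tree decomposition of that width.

Treewidth 2.
One optimal decomposition is:
Bags: B1 = {e, g, h}  B2 = {d, g, h}  B3 = {a, d, g}  B4 = {a, c, g}  B5 = {b, c, g}  B6 = {b, f, g}
Tree: B1–B2, B2–B3, B3–B4, B4–B5, B5–B6

Each bag holds 3 vertices, so the decomposition has width 2, which upper-bounds the treewidth. The edges g–e–h–d–a–c–b–f–g form a cycle, so G is not a tree and its treewidth is at least 2. Hence tw(G) = 2 exactly.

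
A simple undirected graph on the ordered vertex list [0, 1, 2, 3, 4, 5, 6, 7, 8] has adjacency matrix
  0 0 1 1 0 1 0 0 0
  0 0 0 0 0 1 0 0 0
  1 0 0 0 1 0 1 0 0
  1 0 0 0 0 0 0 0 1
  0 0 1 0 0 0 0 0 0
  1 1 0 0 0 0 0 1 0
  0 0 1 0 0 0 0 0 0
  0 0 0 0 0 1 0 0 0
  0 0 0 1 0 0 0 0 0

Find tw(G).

A width-1 tree decomposition is:
Bags: B1 = {0, 3}  B2 = {3, 8}  B3 = {0, 2}  B4 = {2, 4}  B5 = {0, 5}  B6 = {5, 7}  B7 = {2, 6}  B8 = {1, 5}
Tree: B1–B2, B1–B3, B3–B4, B1–B5, B5–B6, B3–B7, B5–B8
Each bag holds 2 vertices, so the decomposition has width 1, which upper-bounds the treewidth. Any graph with an edge has treewidth ≥ 1, and G has the edge 0–3. Hence tw(G) = 1 exactly.

1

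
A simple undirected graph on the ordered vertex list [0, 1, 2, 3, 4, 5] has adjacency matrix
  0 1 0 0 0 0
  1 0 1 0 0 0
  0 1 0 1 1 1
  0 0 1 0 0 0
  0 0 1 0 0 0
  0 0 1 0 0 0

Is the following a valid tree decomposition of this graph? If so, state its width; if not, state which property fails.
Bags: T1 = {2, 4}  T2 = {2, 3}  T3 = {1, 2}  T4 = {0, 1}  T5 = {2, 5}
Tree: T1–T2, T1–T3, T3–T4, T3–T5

Yes; width 1.

Checking the three conditions: (i) the bags cover all of {0, 1, 2, 3, 4, 5}; (ii) for each edge, some bag contains both endpoints; (iii) the bags containing any fixed vertex form a subtree. All hold, so the decomposition is valid with width 2 − 1 = 1.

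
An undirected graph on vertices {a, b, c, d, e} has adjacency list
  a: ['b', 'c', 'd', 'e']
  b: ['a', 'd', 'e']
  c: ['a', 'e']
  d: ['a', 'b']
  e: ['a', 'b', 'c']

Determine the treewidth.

A width-2 tree decomposition is:
Bags: B1 = {a, b, e}  B2 = {a, c, e}  B3 = {a, b, d}
Tree: B1–B2, B1–B3
Every bag has size at most 3, so the width is 3 − 1 = 2 and tw(G) ≤ 2. Conversely, {a, b, d} is a clique of size 3, and the vertices of any clique must share a bag in every tree decomposition; so some bag has ≥ 3 vertices and tw(G) ≥ 2. Therefore the treewidth is 2.

2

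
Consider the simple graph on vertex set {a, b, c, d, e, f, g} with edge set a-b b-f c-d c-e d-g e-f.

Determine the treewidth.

A width-1 tree decomposition is:
Bags: B1 = {d, g}  B2 = {c, d}  B3 = {c, e}  B4 = {e, f}  B5 = {b, f}  B6 = {a, b}
Tree: B1–B2, B2–B3, B3–B4, B4–B5, B5–B6
The largest bag has 2 vertices, giving width 1; this decomposition certifies tw(G) ≤ 1. G has an edge, so its treewidth is at least 1. Combining the bounds, tw(G) = 1.

1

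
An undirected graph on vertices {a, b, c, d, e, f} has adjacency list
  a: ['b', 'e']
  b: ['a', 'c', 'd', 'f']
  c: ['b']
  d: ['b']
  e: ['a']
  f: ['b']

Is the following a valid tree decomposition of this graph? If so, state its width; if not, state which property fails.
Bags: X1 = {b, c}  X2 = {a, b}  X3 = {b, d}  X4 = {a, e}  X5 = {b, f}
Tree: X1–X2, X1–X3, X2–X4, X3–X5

Yes; width 1.

Checking the three conditions: (i) the bags cover all of {a, b, c, d, e, f}; (ii) for each edge, some bag contains both endpoints; (iii) the bags containing any fixed vertex form a subtree. All hold, so the decomposition is valid with width 2 − 1 = 1.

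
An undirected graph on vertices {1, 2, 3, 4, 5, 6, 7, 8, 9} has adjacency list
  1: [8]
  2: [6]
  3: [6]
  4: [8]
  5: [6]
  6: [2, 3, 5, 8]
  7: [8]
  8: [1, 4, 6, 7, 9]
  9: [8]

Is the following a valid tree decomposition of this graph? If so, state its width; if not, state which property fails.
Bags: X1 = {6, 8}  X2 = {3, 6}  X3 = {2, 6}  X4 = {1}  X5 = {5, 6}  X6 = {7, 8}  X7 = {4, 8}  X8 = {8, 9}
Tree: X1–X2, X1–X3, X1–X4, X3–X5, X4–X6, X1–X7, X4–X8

A tree decomposition must satisfy three properties: every vertex lies in some bag; for every edge, both endpoints lie together in some bag; and for every vertex, the bags containing it form a connected subtree. Here edge (8,1) lies in no bag, so the decomposition is invalid.

No — edge (8,1) lies in no bag.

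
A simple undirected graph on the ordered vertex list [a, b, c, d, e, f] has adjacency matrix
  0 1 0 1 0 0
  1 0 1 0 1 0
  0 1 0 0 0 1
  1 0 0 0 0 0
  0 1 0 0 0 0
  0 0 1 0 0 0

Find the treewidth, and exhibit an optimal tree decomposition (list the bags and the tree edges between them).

The largest bag has 2 vertices, giving width 1; this decomposition certifies tw(G) ≤ 1. Any graph with an edge has treewidth ≥ 1, and G has the edge f–c. Combining the bounds, tw(G) = 1.

Treewidth 1.
One optimal decomposition is:
Bags: B1 = {c, f}  B2 = {b, c}  B3 = {a, b}  B4 = {b, e}  B5 = {a, d}
Tree: B1–B2, B2–B3, B3–B4, B3–B5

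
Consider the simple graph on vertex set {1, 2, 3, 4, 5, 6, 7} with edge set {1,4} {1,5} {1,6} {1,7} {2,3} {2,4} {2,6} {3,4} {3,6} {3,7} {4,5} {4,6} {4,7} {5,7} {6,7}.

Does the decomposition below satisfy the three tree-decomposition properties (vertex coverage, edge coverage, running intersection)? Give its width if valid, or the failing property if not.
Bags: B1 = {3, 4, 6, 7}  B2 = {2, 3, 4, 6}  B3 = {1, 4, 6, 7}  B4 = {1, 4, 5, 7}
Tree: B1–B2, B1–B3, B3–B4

Yes; width 3.

Vertex coverage: the bags together contain {1, 2, 3, 4, 5, 6, 7}, the full vertex set. Edge coverage: each edge of G has both endpoints in at least one bag. Running intersection: for every vertex, the bags containing it form a connected subtree. All three properties hold, so this is a valid tree decomposition of width max|bag| − 1 = 3, and hence tw(G) ≤ 3.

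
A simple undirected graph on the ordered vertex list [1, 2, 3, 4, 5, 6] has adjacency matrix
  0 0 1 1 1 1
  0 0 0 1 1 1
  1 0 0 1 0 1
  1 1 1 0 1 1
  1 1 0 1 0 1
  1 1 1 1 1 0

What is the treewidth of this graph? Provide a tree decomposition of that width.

The largest bag has 4 vertices, giving width 3; this decomposition certifies tw(G) ≤ 3. On the other hand G contains the 4-clique {1, 3, 4, 6}. A clique must lie in a single bag of any decomposition, so no decomposition can have width below 3. The upper and lower bounds meet at 3, so that is the treewidth.

Treewidth 3.
Bags: B1 = {1, 4, 5, 6}  B2 = {1, 3, 4, 6}  B3 = {2, 4, 5, 6}
Tree: B1–B2, B1–B3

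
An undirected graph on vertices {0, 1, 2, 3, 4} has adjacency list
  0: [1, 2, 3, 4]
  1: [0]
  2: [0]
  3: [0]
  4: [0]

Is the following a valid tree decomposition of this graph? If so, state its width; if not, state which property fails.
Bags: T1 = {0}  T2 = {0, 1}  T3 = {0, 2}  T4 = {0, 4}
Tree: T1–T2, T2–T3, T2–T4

No — vertex 3 appears in no bag.

A tree decomposition must satisfy three properties: every vertex lies in some bag; for every edge, both endpoints lie together in some bag; and for every vertex, the bags containing it form a connected subtree. Here vertex 3 appears in no bag, so the decomposition is invalid.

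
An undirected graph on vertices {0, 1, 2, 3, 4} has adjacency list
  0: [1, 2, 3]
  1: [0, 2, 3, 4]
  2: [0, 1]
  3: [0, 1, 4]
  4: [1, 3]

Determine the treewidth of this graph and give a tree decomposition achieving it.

Treewidth 2.
Bags: B1 = {0, 1, 3}  B2 = {1, 3, 4}  B3 = {0, 1, 2}
Tree: B1–B2, B1–B3

The largest bag has 3 vertices, giving width 2; this decomposition certifies tw(G) ≤ 2. On the other hand G contains the 3-clique {0, 1, 2}. A clique must lie in a single bag of any decomposition, so no decomposition can have width below 2. Hence tw(G) = 2 exactly.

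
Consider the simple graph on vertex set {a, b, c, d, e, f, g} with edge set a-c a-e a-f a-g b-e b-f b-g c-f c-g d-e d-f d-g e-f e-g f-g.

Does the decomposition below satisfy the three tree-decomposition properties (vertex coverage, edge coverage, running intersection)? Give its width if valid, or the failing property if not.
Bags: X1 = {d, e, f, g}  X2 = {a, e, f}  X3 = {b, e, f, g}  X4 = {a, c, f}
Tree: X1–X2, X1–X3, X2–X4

No — edge (g,a) lies in no bag.

A tree decomposition must satisfy three properties: every vertex lies in some bag; for every edge, both endpoints lie together in some bag; and for every vertex, the bags containing it form a connected subtree. Here edge (g,a) lies in no bag, so the decomposition is invalid.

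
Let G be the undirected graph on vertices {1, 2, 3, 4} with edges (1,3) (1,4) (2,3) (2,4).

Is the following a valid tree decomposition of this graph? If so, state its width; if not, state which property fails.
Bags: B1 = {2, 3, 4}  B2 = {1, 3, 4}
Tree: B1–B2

Every vertex of G appears in some bag (union = {1, 2, 3, 4}); every edge is covered by a bag; and for each vertex v the set of bags containing v is connected in the bag tree. The decomposition is therefore valid. The largest bag has 3 vertices, so the width is 2.

Yes; width 2.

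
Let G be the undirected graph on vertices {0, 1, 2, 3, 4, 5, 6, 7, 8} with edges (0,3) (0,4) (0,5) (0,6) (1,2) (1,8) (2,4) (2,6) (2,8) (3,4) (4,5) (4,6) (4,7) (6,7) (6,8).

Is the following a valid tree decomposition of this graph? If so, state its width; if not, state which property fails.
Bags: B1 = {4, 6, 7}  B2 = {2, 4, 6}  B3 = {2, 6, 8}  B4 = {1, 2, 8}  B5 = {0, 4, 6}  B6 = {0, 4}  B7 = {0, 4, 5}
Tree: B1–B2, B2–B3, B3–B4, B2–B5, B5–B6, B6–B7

A tree decomposition must satisfy three properties: every vertex lies in some bag; for every edge, both endpoints lie together in some bag; and for every vertex, the bags containing it form a connected subtree. Here vertex 3 appears in no bag, so the decomposition is invalid.

No — vertex 3 appears in no bag.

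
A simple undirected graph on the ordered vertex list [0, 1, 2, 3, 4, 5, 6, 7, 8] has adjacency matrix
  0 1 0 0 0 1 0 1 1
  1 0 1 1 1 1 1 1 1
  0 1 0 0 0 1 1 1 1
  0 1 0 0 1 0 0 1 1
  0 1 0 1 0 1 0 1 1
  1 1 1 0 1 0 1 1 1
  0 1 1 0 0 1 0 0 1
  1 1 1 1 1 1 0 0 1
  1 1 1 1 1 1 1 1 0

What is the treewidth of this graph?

A width-4 tree decomposition is:
Bags: B1 = {1, 2, 5, 6, 8}  B2 = {1, 2, 5, 7, 8}  B3 = {0, 1, 5, 7, 8}  B4 = {1, 4, 5, 7, 8}  B5 = {1, 3, 4, 7, 8}
Tree: B1–B2, B2–B3, B2–B4, B4–B5
Every bag has size at most 5, so the width is 5 − 1 = 4 and tw(G) ≤ 4. For the lower bound, the 5 vertices {1, 3, 4, 7, 8} are pairwise adjacent, and any tree decomposition puts a clique entirely inside one bag — forcing width ≥ 4. Hence tw(G) = 4 exactly.

4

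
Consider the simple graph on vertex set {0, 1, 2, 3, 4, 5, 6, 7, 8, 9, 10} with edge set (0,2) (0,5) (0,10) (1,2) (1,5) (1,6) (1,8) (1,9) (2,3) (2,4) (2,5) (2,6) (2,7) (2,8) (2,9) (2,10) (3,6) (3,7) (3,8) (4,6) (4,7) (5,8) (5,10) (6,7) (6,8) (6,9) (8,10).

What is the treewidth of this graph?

3

A width-3 tree decomposition is:
Bags: B1 = {1, 2, 6, 8}  B2 = {1, 2, 5, 8}  B3 = {2, 5, 8, 10}  B4 = {1, 2, 6, 9}  B5 = {2, 3, 6, 8}  B6 = {0, 2, 5, 10}  B7 = {2, 3, 6, 7}  B8 = {2, 4, 6, 7}
Tree: B1–B2, B2–B3, B1–B4, B1–B5, B3–B6, B5–B7, B7–B8
Every bag has size at most 4, so the width is 4 − 1 = 3 and tw(G) ≤ 3. Conversely, {0, 2, 5, 10} is a clique of size 4, and the vertices of any clique must share a bag in every tree decomposition; so some bag has ≥ 4 vertices and tw(G) ≥ 3. The upper and lower bounds meet at 3, so that is the treewidth.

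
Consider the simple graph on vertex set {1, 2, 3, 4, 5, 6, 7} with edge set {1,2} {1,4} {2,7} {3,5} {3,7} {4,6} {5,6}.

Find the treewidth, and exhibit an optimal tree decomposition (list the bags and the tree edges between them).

The largest bag has 3 vertices, giving width 2; this decomposition certifies tw(G) ≤ 2. The edges 4–1–2–7–3–5–6–4 form a cycle, so G is not a tree and its treewidth is at least 2. Therefore the treewidth is 2.

Treewidth 2.
One optimal decomposition is:
Bags: B1 = {1, 2, 4}  B2 = {2, 4, 7}  B3 = {3, 4, 7}  B4 = {3, 4, 5}  B5 = {4, 5, 6}
Tree: B1–B2, B2–B3, B3–B4, B4–B5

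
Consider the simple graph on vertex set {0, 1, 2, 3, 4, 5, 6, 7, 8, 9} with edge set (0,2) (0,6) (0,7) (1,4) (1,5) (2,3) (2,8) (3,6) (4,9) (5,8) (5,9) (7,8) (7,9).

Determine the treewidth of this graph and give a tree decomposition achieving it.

Treewidth 2.
Bags: B1 = {2, 3, 6}  B2 = {0, 2, 6}  B3 = {0, 2, 8}  B4 = {0, 7, 8}  B5 = {5, 7, 8}  B6 = {5, 7, 9}  B7 = {1, 5, 9}  B8 = {1, 4, 9}
Tree: B1–B2, B2–B3, B3–B4, B4–B5, B5–B6, B6–B7, B7–B8

Each bag holds 3 vertices, so the decomposition has width 2, which upper-bounds the treewidth. The edges 3–6–0–2–3 form a cycle, so G is not a tree and its treewidth is at least 2. Hence tw(G) = 2 exactly.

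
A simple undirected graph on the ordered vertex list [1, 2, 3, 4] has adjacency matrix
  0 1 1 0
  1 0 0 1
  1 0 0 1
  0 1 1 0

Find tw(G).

2

A width-2 tree decomposition is:
Bags: B1 = {1, 2, 3}  B2 = {2, 3, 4}
Tree: B1–B2
Every bag has size at most 3, so the width is 3 − 1 = 2 and tw(G) ≤ 2. Since 3–1–2–4–3 is a cycle in G, G is not acyclic. Forests are exactly the graphs of treewidth ≤ 1, so tw(G) ≥ 2. Combining the bounds, tw(G) = 2.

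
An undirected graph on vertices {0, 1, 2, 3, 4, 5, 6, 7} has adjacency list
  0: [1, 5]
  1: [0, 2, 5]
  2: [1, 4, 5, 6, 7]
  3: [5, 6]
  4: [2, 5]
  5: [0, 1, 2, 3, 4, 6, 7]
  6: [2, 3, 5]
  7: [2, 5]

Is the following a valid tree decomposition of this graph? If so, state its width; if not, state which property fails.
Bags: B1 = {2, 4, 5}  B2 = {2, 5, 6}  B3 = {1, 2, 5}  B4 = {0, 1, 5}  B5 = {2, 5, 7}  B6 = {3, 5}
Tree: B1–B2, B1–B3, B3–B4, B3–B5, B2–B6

A tree decomposition must satisfy three properties: every vertex lies in some bag; for every edge, both endpoints lie together in some bag; and for every vertex, the bags containing it form a connected subtree. Here edge (6,3) lies in no bag, so the decomposition is invalid.

No — edge (6,3) lies in no bag.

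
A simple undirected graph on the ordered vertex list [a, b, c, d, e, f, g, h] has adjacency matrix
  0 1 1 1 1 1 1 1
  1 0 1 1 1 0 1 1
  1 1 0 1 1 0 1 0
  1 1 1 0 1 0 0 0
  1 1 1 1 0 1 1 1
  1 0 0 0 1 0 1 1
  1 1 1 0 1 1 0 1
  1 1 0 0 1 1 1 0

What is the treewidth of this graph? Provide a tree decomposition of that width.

Treewidth 4.
Bags: B1 = {a, b, e, g, h}  B2 = {a, b, c, e, g}  B3 = {a, b, c, d, e}  B4 = {a, e, f, g, h}
Tree: B1–B2, B2–B3, B1–B4

Each bag holds 5 vertices, so the decomposition has width 4, which upper-bounds the treewidth. On the other hand G contains the 5-clique {a, b, c, d, e}. A clique must lie in a single bag of any decomposition, so no decomposition can have width below 4. Therefore the treewidth is 4.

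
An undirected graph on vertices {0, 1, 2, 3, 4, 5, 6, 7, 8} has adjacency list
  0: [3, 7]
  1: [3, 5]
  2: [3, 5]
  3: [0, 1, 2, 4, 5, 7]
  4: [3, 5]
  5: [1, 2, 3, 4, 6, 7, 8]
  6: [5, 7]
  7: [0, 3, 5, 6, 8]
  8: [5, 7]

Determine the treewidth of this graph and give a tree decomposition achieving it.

Treewidth 2.
Bags: B1 = {3, 4, 5}  B2 = {3, 5, 7}  B3 = {1, 3, 5}  B4 = {0, 3, 7}  B5 = {5, 7, 8}  B6 = {2, 3, 5}  B7 = {5, 6, 7}
Tree: B1–B2, B1–B3, B2–B4, B2–B5, B1–B6, B5–B7

Every bag has size at most 3, so the width is 3 − 1 = 2 and tw(G) ≤ 2. On the other hand G contains the 3-clique {0, 3, 7}. A clique must lie in a single bag of any decomposition, so no decomposition can have width below 2. The upper and lower bounds meet at 2, so that is the treewidth.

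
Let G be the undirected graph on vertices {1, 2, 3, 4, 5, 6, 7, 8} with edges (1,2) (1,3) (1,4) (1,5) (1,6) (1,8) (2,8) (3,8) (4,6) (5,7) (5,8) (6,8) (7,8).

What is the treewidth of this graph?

A width-2 tree decomposition is:
Bags: B1 = {1, 4, 6}  B2 = {1, 6, 8}  B3 = {1, 2, 8}  B4 = {1, 3, 8}  B5 = {1, 5, 8}  B6 = {5, 7, 8}
Tree: B1–B2, B2–B3, B3–B4, B2–B5, B5–B6
Every bag has size at most 3, so the width is 3 − 1 = 2 and tw(G) ≤ 2. For the lower bound, the 3 vertices {1, 2, 8} are pairwise adjacent, and any tree decomposition puts a clique entirely inside one bag — forcing width ≥ 2. Combining the bounds, tw(G) = 2.

2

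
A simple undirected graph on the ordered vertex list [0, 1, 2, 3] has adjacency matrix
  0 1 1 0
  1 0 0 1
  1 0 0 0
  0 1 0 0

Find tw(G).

1

A width-1 tree decomposition is:
Bags: B1 = {1, 3}  B2 = {0, 1}  B3 = {0, 2}
Tree: B1–B2, B2–B3
Each bag holds 2 vertices, so the decomposition has width 1, which upper-bounds the treewidth. G has an edge, so its treewidth is at least 1. Therefore the treewidth is 1.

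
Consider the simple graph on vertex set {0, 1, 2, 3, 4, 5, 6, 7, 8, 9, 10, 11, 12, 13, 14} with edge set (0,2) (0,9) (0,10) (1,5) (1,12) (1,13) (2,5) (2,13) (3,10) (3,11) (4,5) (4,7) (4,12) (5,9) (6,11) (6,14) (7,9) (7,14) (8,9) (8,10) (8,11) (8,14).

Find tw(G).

A width-3 tree decomposition is:
Bags: B1 = {3, 6, 11, 14}  B2 = {3, 8, 11, 14}  B3 = {3, 8, 10, 14}  B4 = {7, 8, 10, 14}  B5 = {7, 8, 9, 10}  B6 = {0, 7, 9, 10}  B7 = {0, 4, 7, 9}  B8 = {0, 4, 5, 9}  B9 = {0, 2, 4, 5}  B10 = {2, 4, 5, 12}  B11 = {1, 2, 5, 12}  B12 = {1, 2, 12, 13}
Tree: B1–B2, B2–B3, B3–B4, B4–B5, B5–B6, B6–B7, B7–B8, B8–B9, B9–B10, B10–B11, B11–B12
Every bag has size at most 4, so the width is 4 − 1 = 3 and tw(G) ≤ 3. For the lower bound: the 4 vertex sets {3,6,11}, {14}, {8}, {0,7,9,10} are disjoint, each induces a connected subgraph, and every pair is joined by at least one edge of G. Contracting each set to a single vertex therefore yields K_{4} as a minor, and since treewidth is minor-monotone, tw(G) ≥ tw(K_{4}) = 3. Combining the bounds, tw(G) = 3.

3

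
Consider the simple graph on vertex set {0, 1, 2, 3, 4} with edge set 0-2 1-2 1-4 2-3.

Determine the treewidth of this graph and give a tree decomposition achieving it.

Treewidth 1.
One optimal decomposition is:
Bags: B1 = {2, 3}  B2 = {0, 2}  B3 = {1, 2}  B4 = {1, 4}
Tree: B1–B2, B2–B3, B3–B4

The largest bag has 2 vertices, giving width 1; this decomposition certifies tw(G) ≤ 1. Since G has at least one edge (e.g. 3–2), it is not an edgeless graph, so tw(G) ≥ 1. Therefore the treewidth is 1.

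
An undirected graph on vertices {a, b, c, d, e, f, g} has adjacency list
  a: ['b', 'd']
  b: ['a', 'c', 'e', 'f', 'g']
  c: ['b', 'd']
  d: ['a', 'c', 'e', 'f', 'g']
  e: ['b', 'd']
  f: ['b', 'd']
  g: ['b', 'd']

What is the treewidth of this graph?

A width-2 tree decomposition is:
Bags: B1 = {b, c, d}  B2 = {b, d, g}  B3 = {b, d, e}  B4 = {b, d, f}  B5 = {a, b, d}
Tree: B1–B2, B2–B3, B3–B4, B4–B5
The largest bag has 3 vertices, giving width 2; this decomposition certifies tw(G) ≤ 2. The edges d–c–b–g–d form a cycle, so G is not a tree and its treewidth is at least 2. Hence tw(G) = 2 exactly.

2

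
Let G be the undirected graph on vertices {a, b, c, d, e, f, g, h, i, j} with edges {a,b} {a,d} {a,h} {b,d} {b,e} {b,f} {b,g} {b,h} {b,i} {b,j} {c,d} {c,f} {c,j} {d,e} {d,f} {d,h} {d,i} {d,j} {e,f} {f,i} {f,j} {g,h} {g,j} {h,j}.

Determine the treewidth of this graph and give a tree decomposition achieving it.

The largest bag has 4 vertices, giving width 3; this decomposition certifies tw(G) ≤ 3. For the lower bound, the 4 vertices {c, d, f, j} are pairwise adjacent, and any tree decomposition puts a clique entirely inside one bag — forcing width ≥ 3. Hence tw(G) = 3 exactly.

Treewidth 3.
Bags: B1 = {c, d, f, j}  B2 = {b, d, f, j}  B3 = {b, d, e, f}  B4 = {b, d, h, j}  B5 = {a, b, d, h}  B6 = {b, g, h, j}  B7 = {b, d, f, i}
Tree: B1–B2, B2–B3, B2–B4, B4–B5, B4–B6, B3–B7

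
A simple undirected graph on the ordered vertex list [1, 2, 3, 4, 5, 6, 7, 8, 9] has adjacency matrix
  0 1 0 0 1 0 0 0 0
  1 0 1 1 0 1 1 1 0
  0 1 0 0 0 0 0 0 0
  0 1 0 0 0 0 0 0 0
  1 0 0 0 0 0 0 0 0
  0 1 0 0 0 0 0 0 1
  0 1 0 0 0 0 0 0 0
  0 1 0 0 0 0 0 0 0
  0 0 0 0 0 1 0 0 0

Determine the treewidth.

A width-1 tree decomposition is:
Bags: B1 = {2, 6}  B2 = {1, 2}  B3 = {2, 7}  B4 = {2, 8}  B5 = {6, 9}  B6 = {1, 5}  B7 = {2, 4}  B8 = {2, 3}
Tree: B1–B2, B1–B3, B3–B4, B1–B5, B2–B6, B4–B7, B3–B8
Each bag holds 2 vertices, so the decomposition has width 1, which upper-bounds the treewidth. Any graph with an edge has treewidth ≥ 1, and G has the edge 6–2. Combining the bounds, tw(G) = 1.

1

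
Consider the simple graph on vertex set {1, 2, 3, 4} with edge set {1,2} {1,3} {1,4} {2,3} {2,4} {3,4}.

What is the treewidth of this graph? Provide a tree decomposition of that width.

Treewidth 3.
Bags: B1 = {1, 2, 3, 4}
Tree: (single bag)

A single bag containing all 4 vertices is trivially a valid decomposition of width 3. Conversely, {1, 2, 3, 4} is a clique of size 4, and the vertices of any clique must share a bag in every tree decomposition; so some bag has ≥ 4 vertices and tw(G) ≥ 3. The upper and lower bounds meet at 3, so that is the treewidth.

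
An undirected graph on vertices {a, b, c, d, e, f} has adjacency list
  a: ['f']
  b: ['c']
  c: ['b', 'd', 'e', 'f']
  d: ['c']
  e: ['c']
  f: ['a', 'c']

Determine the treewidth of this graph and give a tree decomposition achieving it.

Treewidth 1.
Bags: B1 = {c, f}  B2 = {c, e}  B3 = {b, c}  B4 = {a, f}  B5 = {c, d}
Tree: B1–B2, B2–B3, B1–B4, B3–B5

Each bag holds 2 vertices, so the decomposition has width 1, which upper-bounds the treewidth. Since G has at least one edge (e.g. f–c), it is not an edgeless graph, so tw(G) ≥ 1. Combining the bounds, tw(G) = 1.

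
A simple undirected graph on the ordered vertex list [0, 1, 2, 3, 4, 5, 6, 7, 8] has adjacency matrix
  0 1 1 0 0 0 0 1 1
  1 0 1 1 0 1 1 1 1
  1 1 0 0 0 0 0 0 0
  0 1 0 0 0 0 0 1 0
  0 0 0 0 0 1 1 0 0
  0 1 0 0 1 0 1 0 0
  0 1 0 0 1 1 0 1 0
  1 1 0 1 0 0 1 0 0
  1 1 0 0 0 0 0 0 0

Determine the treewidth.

A width-2 tree decomposition is:
Bags: B1 = {1, 6, 7}  B2 = {0, 1, 7}  B3 = {1, 3, 7}  B4 = {0, 1, 8}  B5 = {0, 1, 2}  B6 = {1, 5, 6}  B7 = {4, 5, 6}
Tree: B1–B2, B2–B3, B2–B4, B2–B5, B1–B6, B6–B7
Every bag has size at most 3, so the width is 3 − 1 = 2 and tw(G) ≤ 2. On the other hand G contains the 3-clique {0, 1, 8}. A clique must lie in a single bag of any decomposition, so no decomposition can have width below 2. Therefore the treewidth is 2.

2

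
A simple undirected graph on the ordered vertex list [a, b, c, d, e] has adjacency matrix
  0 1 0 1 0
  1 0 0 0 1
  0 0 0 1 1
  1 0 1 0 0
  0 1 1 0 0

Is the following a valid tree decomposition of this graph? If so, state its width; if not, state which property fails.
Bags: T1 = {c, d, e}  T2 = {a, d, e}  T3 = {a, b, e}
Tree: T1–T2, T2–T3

Vertex coverage: the bags together contain {a, b, c, d, e}, the full vertex set. Edge coverage: each edge of G has both endpoints in at least one bag. Running intersection: for every vertex, the bags containing it form a connected subtree. All three properties hold, so this is a valid tree decomposition of width max|bag| − 1 = 2, and hence tw(G) ≤ 2.

Yes; width 2.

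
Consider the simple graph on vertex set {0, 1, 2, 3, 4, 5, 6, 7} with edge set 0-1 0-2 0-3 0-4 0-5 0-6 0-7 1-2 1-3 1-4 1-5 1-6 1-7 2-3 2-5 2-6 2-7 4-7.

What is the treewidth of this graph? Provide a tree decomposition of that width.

Treewidth 3.
Bags: B1 = {0, 1, 2, 6}  B2 = {0, 1, 2, 5}  B3 = {0, 1, 2, 7}  B4 = {0, 1, 4, 7}  B5 = {0, 1, 2, 3}
Tree: B1–B2, B2–B3, B3–B4, B2–B5

Every bag has size at most 4, so the width is 4 − 1 = 3 and tw(G) ≤ 3. On the other hand G contains the 4-clique {0, 1, 2, 3}. A clique must lie in a single bag of any decomposition, so no decomposition can have width below 3. Combining the bounds, tw(G) = 3.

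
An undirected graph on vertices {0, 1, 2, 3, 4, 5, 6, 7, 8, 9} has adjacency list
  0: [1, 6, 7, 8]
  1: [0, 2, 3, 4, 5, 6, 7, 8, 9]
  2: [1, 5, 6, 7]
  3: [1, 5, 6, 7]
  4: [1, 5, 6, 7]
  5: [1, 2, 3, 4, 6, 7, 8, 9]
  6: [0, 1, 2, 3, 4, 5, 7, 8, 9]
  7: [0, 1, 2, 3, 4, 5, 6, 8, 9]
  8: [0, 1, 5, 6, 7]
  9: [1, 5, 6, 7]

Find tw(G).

4

A width-4 tree decomposition is:
Bags: B1 = {1, 5, 6, 7, 8}  B2 = {1, 4, 5, 6, 7}  B3 = {1, 2, 5, 6, 7}  B4 = {1, 5, 6, 7, 9}  B5 = {1, 3, 5, 6, 7}  B6 = {0, 1, 6, 7, 8}
Tree: B1–B2, B1–B3, B3–B4, B2–B5, B1–B6
Every bag has size at most 5, so the width is 5 − 1 = 4 and tw(G) ≤ 4. For the lower bound, the 5 vertices {0, 1, 6, 7, 8} are pairwise adjacent, and any tree decomposition puts a clique entirely inside one bag — forcing width ≥ 4. Combining the bounds, tw(G) = 4.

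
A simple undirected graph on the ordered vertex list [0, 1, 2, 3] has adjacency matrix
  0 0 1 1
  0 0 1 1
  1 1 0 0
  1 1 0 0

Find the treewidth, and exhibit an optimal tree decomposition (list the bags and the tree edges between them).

The largest bag has 3 vertices, giving width 2; this decomposition certifies tw(G) ≤ 2. For the lower bound, G contains the cycle 3–0–2–1–3, so G is not a forest; only forests have treewidth ≤ 1, hence tw(G) ≥ 2. Therefore the treewidth is 2.

Treewidth 2.
One such decomposition:
Bags: B1 = {0, 2, 3}  B2 = {1, 2, 3}
Tree: B1–B2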